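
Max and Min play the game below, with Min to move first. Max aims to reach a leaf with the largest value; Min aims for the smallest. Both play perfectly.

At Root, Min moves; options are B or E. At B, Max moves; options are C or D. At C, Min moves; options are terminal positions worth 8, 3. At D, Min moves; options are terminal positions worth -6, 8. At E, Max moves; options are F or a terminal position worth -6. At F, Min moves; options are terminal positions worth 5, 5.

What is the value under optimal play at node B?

3

C: min(8, 3) = 3
D: min(-6, 8) = -6
B: max(3, -6) = 3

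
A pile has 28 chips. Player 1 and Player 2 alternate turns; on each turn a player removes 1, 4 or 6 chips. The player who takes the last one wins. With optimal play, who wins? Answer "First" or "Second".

Positions where the player to move wins (W) vs loses (L):
i:   0  1  2  3  4  5  6  7  8  9 10 11 12 13 14 15 16 17 18 19 20 21 22 23 24 25 26 27 28
     L  W  L  W  W  L  W  L  W  W  L  W  L  W  W  L  W  L  W  W  L  W  L  W  W  L  W  L  W
Position 28 is W, so the first player wins.

First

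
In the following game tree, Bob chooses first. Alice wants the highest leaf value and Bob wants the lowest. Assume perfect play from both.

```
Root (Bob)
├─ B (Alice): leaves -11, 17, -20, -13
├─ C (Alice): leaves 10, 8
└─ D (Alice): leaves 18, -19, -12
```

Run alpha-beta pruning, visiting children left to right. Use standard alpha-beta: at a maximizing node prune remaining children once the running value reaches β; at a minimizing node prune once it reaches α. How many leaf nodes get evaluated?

B [α=-∞,β=+∞]: v=17
C [α=-∞,β=17]: v=10
D [α=-∞,β=10]: v=18 after child 1 ≥ β → β-cutoff, skip 2
Root [α=-∞,β=+∞]: v=10
Leaves evaluated: 7 of 9.

7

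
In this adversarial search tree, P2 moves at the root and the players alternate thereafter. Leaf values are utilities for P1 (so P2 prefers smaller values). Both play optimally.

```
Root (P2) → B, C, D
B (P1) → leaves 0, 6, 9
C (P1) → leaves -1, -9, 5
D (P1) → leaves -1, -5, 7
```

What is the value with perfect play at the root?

5

B (P1): max(0, 6, 9) = 9
C (P1): max(-1, -9, 5) = 5
D (P1): max(-1, -5, 7) = 7
Root (P2): min(9, 5, 7) = 5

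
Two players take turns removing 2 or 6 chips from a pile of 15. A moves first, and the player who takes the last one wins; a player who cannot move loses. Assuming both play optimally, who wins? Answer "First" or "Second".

i:   0  1  2  3  4  5  6  7  8  9 10 11 12 13 14 15
     L  L  W  W  L  L  W  W  L  L  W  W  L  L  W  W
Position 15 is W, so the first player wins.

First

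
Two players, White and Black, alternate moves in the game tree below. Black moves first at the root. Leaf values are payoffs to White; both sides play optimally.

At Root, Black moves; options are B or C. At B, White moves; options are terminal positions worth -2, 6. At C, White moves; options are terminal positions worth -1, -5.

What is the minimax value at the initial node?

-1

B (White): max(-2, 6) = 6
C (White): max(-1, -5) = -1
Root (Black): min(6, -1) = -1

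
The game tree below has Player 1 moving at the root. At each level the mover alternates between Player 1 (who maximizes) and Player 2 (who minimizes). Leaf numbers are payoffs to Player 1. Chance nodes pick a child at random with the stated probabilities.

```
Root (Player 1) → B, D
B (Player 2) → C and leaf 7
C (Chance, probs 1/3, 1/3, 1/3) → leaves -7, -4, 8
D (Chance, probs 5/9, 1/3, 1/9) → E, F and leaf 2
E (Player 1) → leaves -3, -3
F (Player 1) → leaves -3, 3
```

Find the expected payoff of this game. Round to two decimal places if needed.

C (Chance): 1/3·-7 + 1/3·-4 + 1/3·8 = -1
B (Player 2): min(-1, 7) = -1
E (Player 1): max(-3, -3) = -3
F (Player 1): max(-3, 3) = 3
D (Chance): 5/9·-3 + 1/3·3 + 1/9·2 = -0.44
Root (Player 1): max(-1, -0.44) = -0.44

-0.44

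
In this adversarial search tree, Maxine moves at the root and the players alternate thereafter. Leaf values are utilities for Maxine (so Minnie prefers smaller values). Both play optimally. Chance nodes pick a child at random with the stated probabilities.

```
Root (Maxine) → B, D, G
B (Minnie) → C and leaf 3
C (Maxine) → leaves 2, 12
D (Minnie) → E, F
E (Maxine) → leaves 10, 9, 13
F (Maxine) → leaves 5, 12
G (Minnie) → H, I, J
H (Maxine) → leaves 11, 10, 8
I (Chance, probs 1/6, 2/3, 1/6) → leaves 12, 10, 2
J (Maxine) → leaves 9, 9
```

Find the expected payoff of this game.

12

C (Maxine): max(2, 12) = 12
B (Minnie): min(12, 3) = 3
E (Maxine): max(10, 9, 13) = 13
F (Maxine): max(5, 12) = 12
D (Minnie): min(13, 12) = 12
H (Maxine): max(11, 10, 8) = 11
I (Chance): 1/6·12 + 2/3·10 + 1/6·2 = 9
J (Maxine): max(9, 9) = 9
G (Minnie): min(11, 9, 9) = 9
Root (Maxine): max(3, 12, 9) = 12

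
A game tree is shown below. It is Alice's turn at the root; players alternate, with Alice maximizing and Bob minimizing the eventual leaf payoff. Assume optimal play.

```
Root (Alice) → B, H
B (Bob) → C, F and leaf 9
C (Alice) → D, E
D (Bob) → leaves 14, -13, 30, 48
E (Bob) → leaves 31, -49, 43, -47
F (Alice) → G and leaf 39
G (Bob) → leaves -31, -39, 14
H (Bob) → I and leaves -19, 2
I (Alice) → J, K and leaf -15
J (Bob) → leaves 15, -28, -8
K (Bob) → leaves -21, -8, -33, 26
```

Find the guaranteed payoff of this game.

D (Bob): min(14, -13, 30, 48) = -13
E (Bob): min(31, -49, 43, -47) = -49
C (Alice): max(-13, -49) = -13
G (Bob): min(-31, -39, 14) = -39
F (Alice): max(-39, 39) = 39
B (Bob): min(-13, 39, 9) = -13
J (Bob): min(15, -28, -8) = -28
K (Bob): min(-21, -8, -33, 26) = -33
I (Alice): max(-28, -33, -15) = -15
H (Bob): min(-15, -19, 2) = -19
Root (Alice): max(-13, -19) = -13

-13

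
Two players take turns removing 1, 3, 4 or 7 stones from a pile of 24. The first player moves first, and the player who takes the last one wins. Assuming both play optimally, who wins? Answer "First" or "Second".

Positions where the player to move wins (W) vs loses (L):
i:   0  1  2  3  4  5  6  7  8  9 10 11 12 13 14 15 16 17 18 19 20 21 22 23 24
     L  W  L  W  W  W  W  W  L  W  L  W  W  W  W  W  L  W  L  W  W  W  W  W  L
Position 24 is L, so the second player wins.

Second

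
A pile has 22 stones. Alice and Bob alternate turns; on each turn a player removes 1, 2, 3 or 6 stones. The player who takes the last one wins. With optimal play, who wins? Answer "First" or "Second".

First

Positions where the player to move wins (W) vs loses (L):
i:   0  1  2  3  4  5  6  7  8  9 10 11 12 13 14 15 16 17 18 19 20 21 22
     L  W  W  W  L  W  W  W  L  W  W  W  L  W  W  W  L  W  W  W  L  W  W
Position 22 is W, so the first player wins.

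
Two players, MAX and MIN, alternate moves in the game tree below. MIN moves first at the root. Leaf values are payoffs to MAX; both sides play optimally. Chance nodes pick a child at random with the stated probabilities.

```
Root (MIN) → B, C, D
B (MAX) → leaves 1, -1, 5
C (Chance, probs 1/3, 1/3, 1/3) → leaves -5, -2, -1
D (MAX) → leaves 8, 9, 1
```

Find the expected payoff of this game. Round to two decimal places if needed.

-2.67

B (MAX): max(1, -1, 5) = 5
C (Chance): 1/3·-5 + 1/3·-2 + 1/3·-1 = -2.67
D (MAX): max(8, 9, 1) = 9
Root (MIN): min(5, -2.67, 9) = -2.67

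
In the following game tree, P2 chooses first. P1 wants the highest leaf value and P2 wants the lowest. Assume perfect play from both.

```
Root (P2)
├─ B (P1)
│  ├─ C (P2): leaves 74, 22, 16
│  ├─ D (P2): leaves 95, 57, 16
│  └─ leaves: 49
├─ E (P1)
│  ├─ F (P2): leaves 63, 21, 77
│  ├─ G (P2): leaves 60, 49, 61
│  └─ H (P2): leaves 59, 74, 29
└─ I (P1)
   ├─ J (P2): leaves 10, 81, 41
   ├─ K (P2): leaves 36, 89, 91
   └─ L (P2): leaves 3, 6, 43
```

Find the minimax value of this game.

36

C (P2): min(74, 22, 16) = 16
D (P2): min(95, 57, 16) = 16
B (P1): max(16, 16, 49) = 49
F (P2): min(63, 21, 77) = 21
G (P2): min(60, 49, 61) = 49
H (P2): min(59, 74, 29) = 29
E (P1): max(21, 49, 29) = 49
J (P2): min(10, 81, 41) = 10
K (P2): min(36, 89, 91) = 36
L (P2): min(3, 6, 43) = 3
I (P1): max(10, 36, 3) = 36
Root (P2): min(49, 49, 36) = 36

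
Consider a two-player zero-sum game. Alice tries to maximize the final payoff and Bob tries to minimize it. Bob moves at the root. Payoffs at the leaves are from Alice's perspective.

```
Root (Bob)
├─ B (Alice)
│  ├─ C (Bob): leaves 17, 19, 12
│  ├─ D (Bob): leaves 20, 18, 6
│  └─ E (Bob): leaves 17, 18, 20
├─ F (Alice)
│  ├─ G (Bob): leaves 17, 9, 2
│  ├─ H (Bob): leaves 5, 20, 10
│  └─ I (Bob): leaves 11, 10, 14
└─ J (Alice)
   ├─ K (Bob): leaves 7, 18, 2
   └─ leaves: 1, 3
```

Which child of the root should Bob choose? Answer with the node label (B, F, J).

C (Bob): min(17, 19, 12) = 12
D (Bob): min(20, 18, 6) = 6
E (Bob): min(17, 18, 20) = 17
B (Alice): max(12, 6, 17) = 17
G (Bob): min(17, 9, 2) = 2
H (Bob): min(5, 20, 10) = 5
I (Bob): min(11, 10, 14) = 10
F (Alice): max(2, 5, 10) = 10
K (Bob): min(7, 18, 2) = 2
J (Alice): max(2, 1, 3) = 3
Root (Bob): min(17, 10, 3) = 3
Bob picks the child with the lowest value: J (value 3).

J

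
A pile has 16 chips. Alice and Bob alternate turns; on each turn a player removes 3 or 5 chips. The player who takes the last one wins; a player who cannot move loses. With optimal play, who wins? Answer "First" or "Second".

Second

Compute winning (W) and losing (L) positions by backward induction:
i:   0  1  2  3  4  5  6  7  8  9 10 11 12 13 14 15 16
     L  L  L  W  W  W  W  W  L  L  L  W  W  W  W  W  L
Position 16 is L, so the second player wins.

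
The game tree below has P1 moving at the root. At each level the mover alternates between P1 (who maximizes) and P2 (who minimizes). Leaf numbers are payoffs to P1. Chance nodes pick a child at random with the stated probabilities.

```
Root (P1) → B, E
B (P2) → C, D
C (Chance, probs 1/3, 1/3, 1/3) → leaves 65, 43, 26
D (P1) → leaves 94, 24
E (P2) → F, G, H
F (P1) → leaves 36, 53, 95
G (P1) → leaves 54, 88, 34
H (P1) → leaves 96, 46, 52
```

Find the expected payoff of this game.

C (Chance): 1/3·65 + 1/3·43 + 1/3·26 = 44.67
D (P1): max(94, 24) = 94
B (P2): min(44.67, 94) = 44.67
F (P1): max(36, 53, 95) = 95
G (P1): max(54, 88, 34) = 88
H (P1): max(96, 46, 52) = 96
E (P2): min(95, 88, 96) = 88
Root (P1): max(44.67, 88) = 88

88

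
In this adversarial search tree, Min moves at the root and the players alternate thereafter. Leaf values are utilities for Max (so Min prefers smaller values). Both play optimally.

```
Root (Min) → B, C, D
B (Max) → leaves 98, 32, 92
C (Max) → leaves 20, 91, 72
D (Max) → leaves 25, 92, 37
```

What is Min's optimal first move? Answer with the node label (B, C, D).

B (Max): max(98, 32, 92) = 98
C (Max): max(20, 91, 72) = 91
D (Max): max(25, 92, 37) = 92
Root (Min): min(98, 91, 92) = 91
Min picks the child with the lowest value: C (value 91).

C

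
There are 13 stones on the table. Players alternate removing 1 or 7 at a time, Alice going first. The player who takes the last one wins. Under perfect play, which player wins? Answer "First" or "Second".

First

Positions where the player to move wins (W) vs loses (L):
i:   0  1  2  3  4  5  6  7  8  9 10 11 12 13
     L  W  L  W  L  W  L  W  L  W  L  W  L  W
Position 13 is W, so the first player wins.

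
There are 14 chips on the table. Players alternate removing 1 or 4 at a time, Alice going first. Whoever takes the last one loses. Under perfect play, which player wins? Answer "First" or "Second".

Compute winning (W) and losing (L) positions by backward induction:
i:   0  1  2  3  4  5  6  7  8  9 10 11 12 13 14
     W  L  W  L  W  W  L  W  L  W  W  L  W  L  W
Position 14 is W, so the first player wins.

First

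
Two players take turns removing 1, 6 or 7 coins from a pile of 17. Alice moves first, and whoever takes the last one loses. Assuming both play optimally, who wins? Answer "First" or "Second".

Second

Mark each pile size as W (mover wins) or L (mover loses):
i:   0  1  2  3  4  5  6  7  8  9 10 11 12 13 14 15 16 17
     W  L  W  L  W  L  W  W  W  W  W  W  W  L  W  L  W  L
Position 17 is L, so the second player wins.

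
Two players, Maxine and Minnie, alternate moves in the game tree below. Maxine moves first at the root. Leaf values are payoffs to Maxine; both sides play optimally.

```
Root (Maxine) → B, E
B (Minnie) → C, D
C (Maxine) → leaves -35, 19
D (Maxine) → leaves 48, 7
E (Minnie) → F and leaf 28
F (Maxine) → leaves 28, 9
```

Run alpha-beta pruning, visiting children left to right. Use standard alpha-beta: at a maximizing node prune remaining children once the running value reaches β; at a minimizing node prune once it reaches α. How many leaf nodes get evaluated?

C [α=-∞,β=+∞]: v=19
D [α=-∞,β=19]: v=48 after child 1 ≥ β → β-cutoff, skip 1
B [α=-∞,β=+∞]: v=19
F [α=19,β=+∞]: v=28
E [α=19,β=+∞]: v=28
Root [α=-∞,β=+∞]: v=28
Leaves evaluated: 6 of 7.

6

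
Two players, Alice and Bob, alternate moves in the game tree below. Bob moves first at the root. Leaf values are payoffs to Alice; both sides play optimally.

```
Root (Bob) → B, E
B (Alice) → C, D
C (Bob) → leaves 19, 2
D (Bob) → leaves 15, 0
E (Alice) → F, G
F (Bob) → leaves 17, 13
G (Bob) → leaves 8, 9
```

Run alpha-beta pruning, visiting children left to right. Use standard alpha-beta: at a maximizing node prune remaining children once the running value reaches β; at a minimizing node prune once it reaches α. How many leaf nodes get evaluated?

6

C [α=-∞,β=+∞]: v=2
D [α=2,β=+∞]: v=0
B [α=-∞,β=+∞]: v=2
F [α=-∞,β=2]: v=13
E [α=-∞,β=2]: v=13 after child 1 ≥ β → β-cutoff, skip 1
Root [α=-∞,β=+∞]: v=2
Leaves evaluated: 6 of 8.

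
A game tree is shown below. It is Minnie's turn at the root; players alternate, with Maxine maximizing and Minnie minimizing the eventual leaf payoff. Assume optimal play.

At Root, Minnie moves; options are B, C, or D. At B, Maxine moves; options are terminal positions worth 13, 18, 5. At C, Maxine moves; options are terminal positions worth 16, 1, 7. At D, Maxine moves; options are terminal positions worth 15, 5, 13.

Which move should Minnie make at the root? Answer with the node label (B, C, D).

B (Maxine): max(13, 18, 5) = 18
C (Maxine): max(16, 1, 7) = 16
D (Maxine): max(15, 5, 13) = 15
Root (Minnie): min(18, 16, 15) = 15
Minnie picks the child with the lowest value: D (value 15).

D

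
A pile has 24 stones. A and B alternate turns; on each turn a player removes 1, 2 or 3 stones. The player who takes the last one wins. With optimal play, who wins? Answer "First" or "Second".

Second

Mark each pile size as W (mover wins) or L (mover loses):
i:   0  1  2  3  4  5  6  7  8  9 10 11 12 13 14 15 16 17 18 19 20 21 22 23 24
     L  W  W  W  L  W  W  W  L  W  W  W  L  W  W  W  L  W  W  W  L  W  W  W  L
Position 24 is L, so the second player wins.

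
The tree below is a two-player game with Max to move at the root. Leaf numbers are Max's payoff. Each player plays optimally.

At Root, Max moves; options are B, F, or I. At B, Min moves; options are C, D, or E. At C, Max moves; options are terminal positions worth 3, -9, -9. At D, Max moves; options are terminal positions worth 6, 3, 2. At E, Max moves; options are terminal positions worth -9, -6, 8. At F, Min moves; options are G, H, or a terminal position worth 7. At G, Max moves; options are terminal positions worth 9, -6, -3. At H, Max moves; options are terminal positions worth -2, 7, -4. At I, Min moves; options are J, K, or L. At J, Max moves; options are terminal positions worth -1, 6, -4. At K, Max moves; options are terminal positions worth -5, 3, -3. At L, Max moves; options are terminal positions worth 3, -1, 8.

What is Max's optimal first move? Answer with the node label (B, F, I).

C (Max): max(3, -9, -9) = 3
D (Max): max(6, 3, 2) = 6
E (Max): max(-9, -6, 8) = 8
B (Min): min(3, 6, 8) = 3
G (Max): max(9, -6, -3) = 9
H (Max): max(-2, 7, -4) = 7
F (Min): min(9, 7, 7) = 7
J (Max): max(-1, 6, -4) = 6
K (Max): max(-5, 3, -3) = 3
L (Max): max(3, -1, 8) = 8
I (Min): min(6, 3, 8) = 3
Root (Max): max(3, 7, 3) = 7
Max picks the child with the highest value: F (value 7).

F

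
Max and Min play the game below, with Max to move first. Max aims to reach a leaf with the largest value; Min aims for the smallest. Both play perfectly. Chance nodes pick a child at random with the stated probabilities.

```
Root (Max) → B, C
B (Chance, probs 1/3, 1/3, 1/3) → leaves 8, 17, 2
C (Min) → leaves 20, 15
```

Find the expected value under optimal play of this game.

15

B (Chance): 1/3·8 + 1/3·17 + 1/3·2 = 9
C (Min): min(20, 15) = 15
Root (Max): max(9, 15) = 15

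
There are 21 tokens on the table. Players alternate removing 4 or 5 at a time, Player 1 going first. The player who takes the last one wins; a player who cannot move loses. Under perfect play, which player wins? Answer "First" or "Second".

Second

W/L table (W = player to move can force a win):
i:   0  1  2  3  4  5  6  7  8  9 10 11 12 13 14 15 16 17 18 19 20 21
     L  L  L  L  W  W  W  W  W  L  L  L  L  W  W  W  W  W  L  L  L  L
Position 21 is L, so the second player wins.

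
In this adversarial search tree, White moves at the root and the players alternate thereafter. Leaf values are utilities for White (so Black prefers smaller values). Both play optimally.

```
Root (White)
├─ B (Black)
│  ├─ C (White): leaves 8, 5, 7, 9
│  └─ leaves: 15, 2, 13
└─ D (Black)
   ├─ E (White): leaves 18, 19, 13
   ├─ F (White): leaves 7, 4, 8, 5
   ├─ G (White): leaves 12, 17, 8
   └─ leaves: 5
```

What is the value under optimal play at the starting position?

C (White): max(8, 5, 7, 9) = 9
B (Black): min(9, 15, 2, 13) = 2
E (White): max(18, 19, 13) = 19
F (White): max(7, 4, 8, 5) = 8
G (White): max(12, 17, 8) = 17
D (Black): min(19, 8, 17, 5) = 5
Root (White): max(2, 5) = 5

5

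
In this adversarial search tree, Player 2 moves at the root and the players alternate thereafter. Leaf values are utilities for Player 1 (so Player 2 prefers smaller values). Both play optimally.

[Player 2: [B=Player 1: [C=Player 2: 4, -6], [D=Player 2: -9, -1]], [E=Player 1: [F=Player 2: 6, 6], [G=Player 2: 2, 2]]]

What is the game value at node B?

-6

C: min(4, -6) = -6
D: min(-9, -1) = -9
B: max(-6, -9) = -6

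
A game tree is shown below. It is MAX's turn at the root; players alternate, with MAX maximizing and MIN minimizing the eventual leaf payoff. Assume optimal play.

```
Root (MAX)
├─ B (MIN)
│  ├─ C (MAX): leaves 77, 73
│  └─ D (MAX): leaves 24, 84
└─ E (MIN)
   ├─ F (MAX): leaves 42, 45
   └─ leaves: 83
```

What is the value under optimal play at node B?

77

C: max(77, 73) = 77
D: max(24, 84) = 84
B: min(77, 84) = 77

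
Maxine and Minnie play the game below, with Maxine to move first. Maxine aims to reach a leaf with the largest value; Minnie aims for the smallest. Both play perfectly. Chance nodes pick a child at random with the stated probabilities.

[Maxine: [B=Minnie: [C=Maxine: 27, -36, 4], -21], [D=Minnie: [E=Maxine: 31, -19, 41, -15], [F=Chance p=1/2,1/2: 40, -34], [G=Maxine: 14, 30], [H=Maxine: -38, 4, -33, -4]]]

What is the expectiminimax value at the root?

3

C (Maxine): max(27, -36, 4) = 27
B (Minnie): min(27, -21) = -21
E (Maxine): max(31, -19, 41, -15) = 41
F (Chance): 1/2·40 + 1/2·-34 = 3
G (Maxine): max(14, 30) = 30
H (Maxine): max(-38, 4, -33, -4) = 4
D (Minnie): min(41, 3, 30, 4) = 3
Root (Maxine): max(-21, 3) = 3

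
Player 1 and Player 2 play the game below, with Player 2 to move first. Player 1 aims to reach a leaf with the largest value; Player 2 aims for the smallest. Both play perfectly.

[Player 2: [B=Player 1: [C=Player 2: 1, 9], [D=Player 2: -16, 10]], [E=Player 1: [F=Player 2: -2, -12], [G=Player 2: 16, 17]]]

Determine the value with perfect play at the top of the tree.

1

C (Player 2): min(1, 9) = 1
D (Player 2): min(-16, 10) = -16
B (Player 1): max(1, -16) = 1
F (Player 2): min(-2, -12) = -12
G (Player 2): min(16, 17) = 16
E (Player 1): max(-12, 16) = 16
Root (Player 2): min(1, 16) = 1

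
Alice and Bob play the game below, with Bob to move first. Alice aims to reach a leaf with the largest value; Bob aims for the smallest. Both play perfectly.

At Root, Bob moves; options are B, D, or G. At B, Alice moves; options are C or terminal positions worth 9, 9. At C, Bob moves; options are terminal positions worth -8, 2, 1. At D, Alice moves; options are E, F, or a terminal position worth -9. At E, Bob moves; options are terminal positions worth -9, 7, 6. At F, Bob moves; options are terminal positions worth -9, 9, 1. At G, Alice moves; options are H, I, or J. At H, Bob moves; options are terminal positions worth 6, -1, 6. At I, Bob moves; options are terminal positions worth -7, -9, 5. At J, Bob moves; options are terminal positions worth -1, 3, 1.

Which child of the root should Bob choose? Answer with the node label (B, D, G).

D

C (Bob): min(-8, 2, 1) = -8
B (Alice): max(-8, 9, 9) = 9
E (Bob): min(-9, 7, 6) = -9
F (Bob): min(-9, 9, 1) = -9
D (Alice): max(-9, -9, -9) = -9
H (Bob): min(6, -1, 6) = -1
I (Bob): min(-7, -9, 5) = -9
J (Bob): min(-1, 3, 1) = -1
G (Alice): max(-1, -9, -1) = -1
Root (Bob): min(9, -9, -1) = -9
Bob picks the child with the lowest value: D (value -9).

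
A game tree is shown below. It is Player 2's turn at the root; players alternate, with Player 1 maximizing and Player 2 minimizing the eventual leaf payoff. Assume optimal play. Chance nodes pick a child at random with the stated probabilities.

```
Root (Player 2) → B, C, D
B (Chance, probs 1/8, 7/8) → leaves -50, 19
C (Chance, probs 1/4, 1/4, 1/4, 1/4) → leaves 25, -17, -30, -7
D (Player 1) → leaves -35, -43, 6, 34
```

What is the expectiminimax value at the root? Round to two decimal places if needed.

B (Chance): 1/8·-50 + 7/8·19 = 10.38
C (Chance): 1/4·25 + 1/4·-17 + 1/4·-30 + 1/4·-7 = -7.25
D (Player 1): max(-35, -43, 6, 34) = 34
Root (Player 2): min(10.38, -7.25, 34) = -7.25

-7.25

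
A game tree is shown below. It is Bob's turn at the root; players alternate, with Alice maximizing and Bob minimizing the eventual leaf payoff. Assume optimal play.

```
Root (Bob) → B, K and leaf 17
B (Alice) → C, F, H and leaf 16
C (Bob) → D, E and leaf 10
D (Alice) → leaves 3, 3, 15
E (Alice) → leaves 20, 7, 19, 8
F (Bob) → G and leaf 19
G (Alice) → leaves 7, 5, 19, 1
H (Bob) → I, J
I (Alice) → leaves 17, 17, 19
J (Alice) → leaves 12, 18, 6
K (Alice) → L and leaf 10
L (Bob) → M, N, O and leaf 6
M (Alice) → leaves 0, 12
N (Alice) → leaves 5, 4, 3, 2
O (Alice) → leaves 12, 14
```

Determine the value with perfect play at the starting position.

10

D (Alice): max(3, 3, 15) = 15
E (Alice): max(20, 7, 19, 8) = 20
C (Bob): min(15, 20, 10) = 10
G (Alice): max(7, 5, 19, 1) = 19
F (Bob): min(19, 19) = 19
I (Alice): max(17, 17, 19) = 19
J (Alice): max(12, 18, 6) = 18
H (Bob): min(19, 18) = 18
B (Alice): max(10, 19, 18, 16) = 19
M (Alice): max(0, 12) = 12
N (Alice): max(5, 4, 3, 2) = 5
O (Alice): max(12, 14) = 14
L (Bob): min(12, 5, 14, 6) = 5
K (Alice): max(5, 10) = 10
Root (Bob): min(19, 10, 17) = 10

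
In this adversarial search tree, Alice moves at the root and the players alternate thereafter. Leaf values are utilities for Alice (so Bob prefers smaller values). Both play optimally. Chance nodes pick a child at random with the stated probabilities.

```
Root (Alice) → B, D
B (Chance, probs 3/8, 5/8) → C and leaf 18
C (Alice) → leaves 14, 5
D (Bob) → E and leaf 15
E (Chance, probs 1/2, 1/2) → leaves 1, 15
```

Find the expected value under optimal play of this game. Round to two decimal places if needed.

16.5

C (Alice): max(14, 5) = 14
B (Chance): 3/8·14 + 5/8·18 = 16.5
E (Chance): 1/2·1 + 1/2·15 = 8
D (Bob): min(8, 15) = 8
Root (Alice): max(16.5, 8) = 16.5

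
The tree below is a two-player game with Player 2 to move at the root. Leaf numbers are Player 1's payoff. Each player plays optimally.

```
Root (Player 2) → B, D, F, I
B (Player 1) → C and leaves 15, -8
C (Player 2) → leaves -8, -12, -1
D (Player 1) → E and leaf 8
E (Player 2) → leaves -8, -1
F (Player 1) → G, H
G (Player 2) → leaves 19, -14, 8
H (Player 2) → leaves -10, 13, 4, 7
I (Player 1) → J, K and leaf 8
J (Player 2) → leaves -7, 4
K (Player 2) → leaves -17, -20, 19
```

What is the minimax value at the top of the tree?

-10

C (Player 2): min(-8, -12, -1) = -12
B (Player 1): max(-12, 15, -8) = 15
E (Player 2): min(-8, -1) = -8
D (Player 1): max(-8, 8) = 8
G (Player 2): min(19, -14, 8) = -14
H (Player 2): min(-10, 13, 4, 7) = -10
F (Player 1): max(-14, -10) = -10
J (Player 2): min(-7, 4) = -7
K (Player 2): min(-17, -20, 19) = -20
I (Player 1): max(-7, -20, 8) = 8
Root (Player 2): min(15, 8, -10, 8) = -10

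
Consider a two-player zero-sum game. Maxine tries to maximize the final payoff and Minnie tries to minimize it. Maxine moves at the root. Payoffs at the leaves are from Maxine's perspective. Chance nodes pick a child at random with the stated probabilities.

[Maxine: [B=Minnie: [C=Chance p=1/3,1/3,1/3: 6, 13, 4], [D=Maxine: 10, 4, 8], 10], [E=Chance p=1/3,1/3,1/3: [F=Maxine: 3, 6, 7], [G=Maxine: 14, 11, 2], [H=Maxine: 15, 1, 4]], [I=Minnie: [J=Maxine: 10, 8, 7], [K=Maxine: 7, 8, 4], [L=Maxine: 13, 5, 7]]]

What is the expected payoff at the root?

12

C (Chance): 1/3·6 + 1/3·13 + 1/3·4 = 7.67
D (Maxine): max(10, 4, 8) = 10
B (Minnie): min(7.67, 10, 10) = 7.67
F (Maxine): max(3, 6, 7) = 7
G (Maxine): max(14, 11, 2) = 14
H (Maxine): max(15, 1, 4) = 15
E (Chance): 1/3·7 + 1/3·14 + 1/3·15 = 12
J (Maxine): max(10, 8, 7) = 10
K (Maxine): max(7, 8, 4) = 8
L (Maxine): max(13, 5, 7) = 13
I (Minnie): min(10, 8, 13) = 8
Root (Maxine): max(7.67, 12, 8) = 12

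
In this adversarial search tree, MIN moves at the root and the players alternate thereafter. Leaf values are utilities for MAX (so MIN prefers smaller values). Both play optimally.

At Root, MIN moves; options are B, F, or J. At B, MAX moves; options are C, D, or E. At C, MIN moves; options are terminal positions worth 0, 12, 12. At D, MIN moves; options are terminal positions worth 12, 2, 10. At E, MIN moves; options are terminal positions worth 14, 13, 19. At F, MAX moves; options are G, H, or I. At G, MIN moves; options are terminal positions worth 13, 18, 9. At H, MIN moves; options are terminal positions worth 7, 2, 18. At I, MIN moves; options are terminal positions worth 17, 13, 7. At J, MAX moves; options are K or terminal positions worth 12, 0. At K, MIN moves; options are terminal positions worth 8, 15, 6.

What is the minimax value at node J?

K: min(8, 15, 6) = 6
J: max(6, 12, 0) = 12

12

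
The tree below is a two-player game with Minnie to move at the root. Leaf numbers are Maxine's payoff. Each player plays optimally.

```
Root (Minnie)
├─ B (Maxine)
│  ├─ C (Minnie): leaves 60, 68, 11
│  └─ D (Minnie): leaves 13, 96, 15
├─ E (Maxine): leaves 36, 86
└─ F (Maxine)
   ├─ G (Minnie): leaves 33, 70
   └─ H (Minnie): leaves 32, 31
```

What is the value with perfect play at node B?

13

C: min(60, 68, 11) = 11
D: min(13, 96, 15) = 13
B: max(11, 13) = 13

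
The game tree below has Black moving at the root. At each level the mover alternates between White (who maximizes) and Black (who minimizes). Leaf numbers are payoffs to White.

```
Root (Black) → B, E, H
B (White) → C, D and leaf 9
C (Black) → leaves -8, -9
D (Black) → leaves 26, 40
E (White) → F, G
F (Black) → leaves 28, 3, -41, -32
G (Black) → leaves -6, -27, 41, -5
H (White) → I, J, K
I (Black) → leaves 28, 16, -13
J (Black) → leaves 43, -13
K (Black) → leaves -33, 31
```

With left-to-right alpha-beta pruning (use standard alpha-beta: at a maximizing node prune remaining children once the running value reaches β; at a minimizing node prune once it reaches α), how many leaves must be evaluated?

C [α=-∞,β=+∞]: v=-9
D [α=-9,β=+∞]: v=26
B [α=-∞,β=+∞]: v=26
F [α=-∞,β=26]: v=-41
G [α=-41,β=26]: v=-27
E [α=-∞,β=26]: v=-27
I [α=-∞,β=-27]: v=-13
H [α=-∞,β=-27]: v=-13 after child 1 ≥ β → β-cutoff, skip 2
Root [α=-∞,β=+∞]: v=-27
Leaves evaluated: 16 of 20.

16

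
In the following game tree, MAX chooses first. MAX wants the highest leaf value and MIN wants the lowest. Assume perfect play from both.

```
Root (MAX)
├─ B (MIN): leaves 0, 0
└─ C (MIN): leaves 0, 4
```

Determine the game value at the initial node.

0

B (MIN): min(0, 0) = 0
C (MIN): min(0, 4) = 0
Root (MAX): max(0, 0) = 0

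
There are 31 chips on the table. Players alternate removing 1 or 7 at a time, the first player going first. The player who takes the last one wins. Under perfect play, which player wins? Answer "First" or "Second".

Mark each pile size as W (mover wins) or L (mover loses):
i:   0  1  2  3  4  5  6  7  8  9 10 11 12 13 14 15 16 17 18 19 20 21 22 23 24 25 26 27 28 29 30 31
     L  W  L  W  L  W  L  W  L  W  L  W  L  W  L  W  L  W  L  W  L  W  L  W  L  W  L  W  L  W  L  W
Position 31 is W, so the first player wins.

First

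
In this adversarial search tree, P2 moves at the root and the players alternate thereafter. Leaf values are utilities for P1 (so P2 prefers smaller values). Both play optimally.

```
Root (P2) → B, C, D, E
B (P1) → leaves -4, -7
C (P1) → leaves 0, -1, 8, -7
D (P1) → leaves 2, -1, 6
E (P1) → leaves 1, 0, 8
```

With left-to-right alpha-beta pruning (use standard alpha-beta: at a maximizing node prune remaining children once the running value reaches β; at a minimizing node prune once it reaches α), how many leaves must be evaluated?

B [α=-∞,β=+∞]: v=-4
C [α=-∞,β=-4]: v=0 after child 1 ≥ β → β-cutoff, skip 3
D [α=-∞,β=-4]: v=2 after child 1 ≥ β → β-cutoff, skip 2
E [α=-∞,β=-4]: v=1 after child 1 ≥ β → β-cutoff, skip 2
Root [α=-∞,β=+∞]: v=-4
Leaves evaluated: 5 of 12.

5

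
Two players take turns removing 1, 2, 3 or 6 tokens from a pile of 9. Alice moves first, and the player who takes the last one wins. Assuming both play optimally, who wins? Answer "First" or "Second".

First

Positions where the player to move wins (W) vs loses (L):
i:   0  1  2  3  4  5  6  7  8  9
     L  W  W  W  L  W  W  W  L  W
Position 9 is W, so the first player wins.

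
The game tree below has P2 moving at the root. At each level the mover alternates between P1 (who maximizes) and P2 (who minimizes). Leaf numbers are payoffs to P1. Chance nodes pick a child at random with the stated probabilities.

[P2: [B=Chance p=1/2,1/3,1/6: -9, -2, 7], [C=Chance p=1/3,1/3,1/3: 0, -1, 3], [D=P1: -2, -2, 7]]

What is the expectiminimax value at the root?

B (Chance): 1/2·-9 + 1/3·-2 + 1/6·7 = -4
C (Chance): 1/3·0 + 1/3·-1 + 1/3·3 = 0.67
D (P1): max(-2, -2, 7) = 7
Root (P2): min(-4, 0.67, 7) = -4

-4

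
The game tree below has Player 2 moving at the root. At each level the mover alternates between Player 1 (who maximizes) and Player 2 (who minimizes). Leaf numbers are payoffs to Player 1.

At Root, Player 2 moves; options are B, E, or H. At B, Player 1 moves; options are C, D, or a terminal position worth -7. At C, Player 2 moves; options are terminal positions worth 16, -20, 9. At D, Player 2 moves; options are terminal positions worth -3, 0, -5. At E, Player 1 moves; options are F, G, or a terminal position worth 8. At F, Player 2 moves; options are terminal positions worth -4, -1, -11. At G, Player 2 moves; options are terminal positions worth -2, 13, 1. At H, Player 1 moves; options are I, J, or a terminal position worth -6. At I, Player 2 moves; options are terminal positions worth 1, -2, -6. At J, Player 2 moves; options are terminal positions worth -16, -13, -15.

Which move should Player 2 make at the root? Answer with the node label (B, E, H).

H

C (Player 2): min(16, -20, 9) = -20
D (Player 2): min(-3, 0, -5) = -5
B (Player 1): max(-20, -5, -7) = -5
F (Player 2): min(-4, -1, -11) = -11
G (Player 2): min(-2, 13, 1) = -2
E (Player 1): max(-11, -2, 8) = 8
I (Player 2): min(1, -2, -6) = -6
J (Player 2): min(-16, -13, -15) = -16
H (Player 1): max(-6, -16, -6) = -6
Root (Player 2): min(-5, 8, -6) = -6
Player 2 picks the child with the lowest value: H (value -6).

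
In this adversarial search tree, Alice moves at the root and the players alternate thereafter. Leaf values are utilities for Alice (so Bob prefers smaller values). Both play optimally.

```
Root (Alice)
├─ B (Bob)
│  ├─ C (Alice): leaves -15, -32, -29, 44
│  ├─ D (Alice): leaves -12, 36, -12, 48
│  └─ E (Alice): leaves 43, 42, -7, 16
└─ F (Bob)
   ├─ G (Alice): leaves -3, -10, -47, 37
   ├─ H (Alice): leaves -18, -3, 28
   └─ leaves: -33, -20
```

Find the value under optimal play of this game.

43

C (Alice): max(-15, -32, -29, 44) = 44
D (Alice): max(-12, 36, -12, 48) = 48
E (Alice): max(43, 42, -7, 16) = 43
B (Bob): min(44, 48, 43) = 43
G (Alice): max(-3, -10, -47, 37) = 37
H (Alice): max(-18, -3, 28) = 28
F (Bob): min(37, 28, -33, -20) = -33
Root (Alice): max(43, -33) = 43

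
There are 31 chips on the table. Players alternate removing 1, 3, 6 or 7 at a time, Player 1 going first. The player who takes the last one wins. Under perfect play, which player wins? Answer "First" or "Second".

W/L table (W = player to move can force a win):
i:   0  1  2  3  4  5  6  7  8  9 10 11 12 13 14 15 16 17 18 19 20 21 22 23 24 25 26 27 28 29 30 31
     L  W  L  W  L  W  W  W  W  W  W  W  L  W  L  W  L  W  W  W  W  W  W  W  L  W  L  W  L  W  W  W
Position 31 is W, so the first player wins.

First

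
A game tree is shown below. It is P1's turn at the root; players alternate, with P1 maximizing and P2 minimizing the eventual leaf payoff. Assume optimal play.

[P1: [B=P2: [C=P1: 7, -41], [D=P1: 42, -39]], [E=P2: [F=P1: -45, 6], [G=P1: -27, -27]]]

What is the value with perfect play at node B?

C: max(7, -41) = 7
D: max(42, -39) = 42
B: min(7, 42) = 7

7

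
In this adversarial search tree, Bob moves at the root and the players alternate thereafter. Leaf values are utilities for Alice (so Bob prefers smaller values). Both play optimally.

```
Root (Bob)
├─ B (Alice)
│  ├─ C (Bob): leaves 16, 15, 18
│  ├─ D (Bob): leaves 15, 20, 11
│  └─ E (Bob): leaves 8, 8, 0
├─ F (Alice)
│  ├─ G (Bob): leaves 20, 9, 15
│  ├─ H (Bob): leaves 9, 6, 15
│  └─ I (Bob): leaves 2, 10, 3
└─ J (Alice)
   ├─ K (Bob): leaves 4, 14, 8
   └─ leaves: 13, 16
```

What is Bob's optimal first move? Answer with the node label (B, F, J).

F

C (Bob): min(16, 15, 18) = 15
D (Bob): min(15, 20, 11) = 11
E (Bob): min(8, 8, 0) = 0
B (Alice): max(15, 11, 0) = 15
G (Bob): min(20, 9, 15) = 9
H (Bob): min(9, 6, 15) = 6
I (Bob): min(2, 10, 3) = 2
F (Alice): max(9, 6, 2) = 9
K (Bob): min(4, 14, 8) = 4
J (Alice): max(4, 13, 16) = 16
Root (Bob): min(15, 9, 16) = 9
Bob picks the child with the lowest value: F (value 9).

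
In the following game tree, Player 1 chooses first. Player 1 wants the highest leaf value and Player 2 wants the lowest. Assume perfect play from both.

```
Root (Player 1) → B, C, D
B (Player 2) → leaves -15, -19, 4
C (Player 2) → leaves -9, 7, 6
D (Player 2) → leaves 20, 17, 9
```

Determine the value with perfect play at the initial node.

B (Player 2): min(-15, -19, 4) = -19
C (Player 2): min(-9, 7, 6) = -9
D (Player 2): min(20, 17, 9) = 9
Root (Player 1): max(-19, -9, 9) = 9

9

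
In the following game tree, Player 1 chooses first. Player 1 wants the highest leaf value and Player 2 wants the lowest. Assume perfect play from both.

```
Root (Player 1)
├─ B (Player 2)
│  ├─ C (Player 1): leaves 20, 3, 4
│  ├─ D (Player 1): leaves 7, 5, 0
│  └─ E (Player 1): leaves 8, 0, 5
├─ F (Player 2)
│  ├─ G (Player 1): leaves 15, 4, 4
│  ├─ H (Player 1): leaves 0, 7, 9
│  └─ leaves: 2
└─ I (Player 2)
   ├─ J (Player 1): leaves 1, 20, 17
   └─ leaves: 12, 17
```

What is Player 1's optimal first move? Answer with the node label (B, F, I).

I

C (Player 1): max(20, 3, 4) = 20
D (Player 1): max(7, 5, 0) = 7
E (Player 1): max(8, 0, 5) = 8
B (Player 2): min(20, 7, 8) = 7
G (Player 1): max(15, 4, 4) = 15
H (Player 1): max(0, 7, 9) = 9
F (Player 2): min(15, 9, 2) = 2
J (Player 1): max(1, 20, 17) = 20
I (Player 2): min(20, 12, 17) = 12
Root (Player 1): max(7, 2, 12) = 12
Player 1 picks the child with the highest value: I (value 12).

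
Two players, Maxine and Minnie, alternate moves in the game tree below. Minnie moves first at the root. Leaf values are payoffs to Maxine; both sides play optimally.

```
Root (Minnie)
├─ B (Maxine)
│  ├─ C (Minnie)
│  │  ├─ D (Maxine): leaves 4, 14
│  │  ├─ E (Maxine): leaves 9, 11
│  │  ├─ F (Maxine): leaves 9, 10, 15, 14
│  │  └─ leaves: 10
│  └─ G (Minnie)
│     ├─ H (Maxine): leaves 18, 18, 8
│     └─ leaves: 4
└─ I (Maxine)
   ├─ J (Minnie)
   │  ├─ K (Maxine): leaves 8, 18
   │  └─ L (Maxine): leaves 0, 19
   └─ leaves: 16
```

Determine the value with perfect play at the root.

D (Maxine): max(4, 14) = 14
E (Maxine): max(9, 11) = 11
F (Maxine): max(9, 10, 15, 14) = 15
C (Minnie): min(14, 11, 15, 10) = 10
H (Maxine): max(18, 18, 8) = 18
G (Minnie): min(18, 4) = 4
B (Maxine): max(10, 4) = 10
K (Maxine): max(8, 18) = 18
L (Maxine): max(0, 19) = 19
J (Minnie): min(18, 19) = 18
I (Maxine): max(18, 16) = 18
Root (Minnie): min(10, 18) = 10

10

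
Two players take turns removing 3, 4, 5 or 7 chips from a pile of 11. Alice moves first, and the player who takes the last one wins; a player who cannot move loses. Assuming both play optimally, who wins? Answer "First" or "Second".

Compute winning (W) and losing (L) positions by backward induction:
i:   0  1  2  3  4  5  6  7  8  9 10 11
     L  L  L  W  W  W  W  W  W  W  L  L
Position 11 is L, so the second player wins.

Second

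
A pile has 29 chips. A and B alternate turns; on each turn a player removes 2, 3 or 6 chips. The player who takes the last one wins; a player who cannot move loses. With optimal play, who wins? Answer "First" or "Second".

First

W/L table (W = player to move can force a win):
i:   0  1  2  3  4  5  6  7  8  9 10 11 12 13 14 15 16 17 18 19 20 21 22 23 24 25 26 27 28 29
     L  L  W  W  W  L  W  W  W  L  L  W  W  W  L  W  W  W  L  L  W  W  W  L  W  W  W  L  L  W
Position 29 is W, so the first player wins.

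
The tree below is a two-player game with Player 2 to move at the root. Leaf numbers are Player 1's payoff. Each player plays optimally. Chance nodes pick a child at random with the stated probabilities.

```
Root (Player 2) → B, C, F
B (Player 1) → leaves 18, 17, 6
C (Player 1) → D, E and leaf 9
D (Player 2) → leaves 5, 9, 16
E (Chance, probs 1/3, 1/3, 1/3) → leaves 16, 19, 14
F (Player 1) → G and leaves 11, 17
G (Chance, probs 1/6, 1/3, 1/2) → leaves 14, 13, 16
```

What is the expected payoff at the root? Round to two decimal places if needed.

16.33

B (Player 1): max(18, 17, 6) = 18
D (Player 2): min(5, 9, 16) = 5
E (Chance): 1/3·16 + 1/3·19 + 1/3·14 = 16.33
C (Player 1): max(5, 16.33, 9) = 16.33
G (Chance): 1/6·14 + 1/3·13 + 1/2·16 = 14.67
F (Player 1): max(14.67, 11, 17) = 17
Root (Player 2): min(18, 16.33, 17) = 16.33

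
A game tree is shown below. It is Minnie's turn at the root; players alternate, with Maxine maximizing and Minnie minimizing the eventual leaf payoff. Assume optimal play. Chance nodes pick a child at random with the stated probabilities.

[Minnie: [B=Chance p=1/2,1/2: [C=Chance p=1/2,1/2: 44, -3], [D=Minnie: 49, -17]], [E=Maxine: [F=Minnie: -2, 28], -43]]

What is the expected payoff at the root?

-2

C (Chance): 1/2·44 + 1/2·-3 = 20.5
D (Minnie): min(49, -17) = -17
B (Chance): 1/2·20.5 + 1/2·-17 = 1.75
F (Minnie): min(-2, 28) = -2
E (Maxine): max(-2, -43) = -2
Root (Minnie): min(1.75, -2) = -2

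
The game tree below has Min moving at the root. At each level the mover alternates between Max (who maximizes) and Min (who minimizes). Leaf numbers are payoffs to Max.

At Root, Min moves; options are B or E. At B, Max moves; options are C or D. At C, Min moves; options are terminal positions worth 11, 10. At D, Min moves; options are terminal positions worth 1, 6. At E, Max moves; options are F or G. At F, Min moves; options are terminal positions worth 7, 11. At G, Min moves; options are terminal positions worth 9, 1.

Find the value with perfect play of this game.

7

C (Min): min(11, 10) = 10
D (Min): min(1, 6) = 1
B (Max): max(10, 1) = 10
F (Min): min(7, 11) = 7
G (Min): min(9, 1) = 1
E (Max): max(7, 1) = 7
Root (Min): min(10, 7) = 7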